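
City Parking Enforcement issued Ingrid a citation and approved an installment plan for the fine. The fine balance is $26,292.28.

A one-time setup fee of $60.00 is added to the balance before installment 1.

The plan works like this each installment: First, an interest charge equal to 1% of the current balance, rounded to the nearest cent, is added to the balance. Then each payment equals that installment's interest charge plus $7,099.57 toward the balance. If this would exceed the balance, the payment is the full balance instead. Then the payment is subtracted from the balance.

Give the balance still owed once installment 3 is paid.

$5,053.57

# | Opening | Interest | Payment | End bal
1 | $26,352.28 | $263.52 | $7,363.09 | $19,252.71
2 | $19,252.71 | $192.53 | $7,292.10 | $12,153.14
3 | $12,153.14 | $121.53 | $7,221.10 | $5,053.57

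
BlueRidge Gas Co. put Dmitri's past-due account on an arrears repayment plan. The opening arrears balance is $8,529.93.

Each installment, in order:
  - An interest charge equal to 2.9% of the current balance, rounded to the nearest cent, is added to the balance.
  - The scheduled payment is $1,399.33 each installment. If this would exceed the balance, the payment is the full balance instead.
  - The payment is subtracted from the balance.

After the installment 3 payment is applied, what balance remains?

Installment 1: $8,529.93 +$247.37 interest = $8,777.30; pay $1,399.33 → $7,377.97
Installment 2: $7,377.97 +$213.96 interest = $7,591.93; pay $1,399.33 → $6,192.60
Installment 3: $6,192.60 +$179.59 interest = $6,372.19; pay $1,399.33 → $4,972.86

$4,972.86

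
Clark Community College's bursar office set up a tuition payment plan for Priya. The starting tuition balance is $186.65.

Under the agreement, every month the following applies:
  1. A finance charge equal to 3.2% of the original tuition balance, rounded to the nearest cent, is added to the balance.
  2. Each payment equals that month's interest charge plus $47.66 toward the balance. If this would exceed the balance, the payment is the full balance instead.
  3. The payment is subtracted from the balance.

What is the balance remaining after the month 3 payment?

$43.67

Month 1: opening $186.65; interest $5.97 → $192.62; payment $53.63; balance $138.99
Month 2: opening $138.99; interest $5.97 → $144.96; payment $53.63; balance $91.33
Month 3: opening $91.33; interest $5.97 → $97.30; payment $53.63; balance $43.67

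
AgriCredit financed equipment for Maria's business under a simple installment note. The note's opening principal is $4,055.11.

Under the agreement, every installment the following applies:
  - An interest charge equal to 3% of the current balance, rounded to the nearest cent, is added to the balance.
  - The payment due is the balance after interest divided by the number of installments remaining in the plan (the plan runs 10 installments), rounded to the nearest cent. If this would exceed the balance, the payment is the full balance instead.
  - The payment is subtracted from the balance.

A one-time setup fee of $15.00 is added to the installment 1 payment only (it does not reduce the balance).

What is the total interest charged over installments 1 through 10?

# | Opening | Interest | Payment | Fee | End bal
1 | $4,055.11 | $121.65 | $417.68 | $15.00 | $3,759.08
2 | $3,759.08 | $112.77 | $430.21 | — | $3,441.64
3 | $3,441.64 | $103.25 | $443.11 | — | $3,101.78
4 | $3,101.78 | $93.05 | $456.40 | — | $2,738.43
5 | $2,738.43 | $82.15 | $470.10 | — | $2,350.48
6 | $2,350.48 | $70.51 | $484.20 | — | $1,936.79
7 | $1,936.79 | $58.10 | $498.72 | — | $1,496.17
8 | $1,496.17 | $44.89 | $513.69 | — | $1,027.37
9 | $1,027.37 | $30.82 | $529.10 | — | $529.09
10 | $529.09 | $15.87 | $544.96 | — | $0.00
Total interest: $121.65 + $112.77 + $103.25 + $93.05 + $82.15 + $70.51 + $58.10 + $44.89 + $30.82 + $15.87 = $733.06

$733.06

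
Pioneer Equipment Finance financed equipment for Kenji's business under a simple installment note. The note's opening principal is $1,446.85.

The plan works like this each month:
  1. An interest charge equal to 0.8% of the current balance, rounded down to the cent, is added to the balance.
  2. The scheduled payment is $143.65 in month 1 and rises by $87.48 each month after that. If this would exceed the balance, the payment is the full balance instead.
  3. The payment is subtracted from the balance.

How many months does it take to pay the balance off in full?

Month 1: opening $1,446.85; interest $11.57 → $1,458.42; payment $143.65; balance $1,314.77
Month 2: opening $1,314.77; interest $10.51 → $1,325.28; payment $231.13; balance $1,094.15
Month 3: opening $1,094.15; interest $8.75 → $1,102.90; payment $318.61; balance $784.29
Month 4: opening $784.29; interest $6.27 → $790.56; payment $406.09; balance $384.47
Month 5: opening $384.47; interest $3.07 → $387.54; payment $387.54; balance $0.00
Balance reaches $0.00 in month 5.

5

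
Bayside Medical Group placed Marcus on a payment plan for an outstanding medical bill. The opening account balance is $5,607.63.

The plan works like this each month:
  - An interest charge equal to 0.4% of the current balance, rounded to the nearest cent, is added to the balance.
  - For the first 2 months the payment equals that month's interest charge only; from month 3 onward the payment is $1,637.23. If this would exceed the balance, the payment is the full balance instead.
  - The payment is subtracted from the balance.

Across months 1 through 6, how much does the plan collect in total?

Month 1: opening $5,607.63; interest $22.43 → $5,630.06; payment $22.43; balance $5,607.63
Month 2: opening $5,607.63; interest $22.43 → $5,630.06; payment $22.43; balance $5,607.63
Month 3: opening $5,607.63; interest $22.43 → $5,630.06; payment $1,637.23; balance $3,992.83
Month 4: opening $3,992.83; interest $15.97 → $4,008.80; payment $1,637.23; balance $2,371.57
Month 5: opening $2,371.57; interest $9.49 → $2,381.06; payment $1,637.23; balance $743.83
Month 6: opening $743.83; interest $2.98 → $746.81; payment $746.81; balance $0.00
Total paid: $5,703.36

$5,703.36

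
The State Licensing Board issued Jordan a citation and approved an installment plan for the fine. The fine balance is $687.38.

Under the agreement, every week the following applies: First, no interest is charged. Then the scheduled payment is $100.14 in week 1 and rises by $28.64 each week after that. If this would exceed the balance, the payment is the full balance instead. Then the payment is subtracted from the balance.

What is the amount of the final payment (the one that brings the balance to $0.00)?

# | Opening | Payment | End bal
1 | $687.38 | $100.14 | $587.24
2 | $587.24 | $128.78 | $458.46
3 | $458.46 | $157.42 | $301.04
4 | $301.04 | $186.06 | $114.98
5 | $114.98 | $114.98 | $0.00

$114.98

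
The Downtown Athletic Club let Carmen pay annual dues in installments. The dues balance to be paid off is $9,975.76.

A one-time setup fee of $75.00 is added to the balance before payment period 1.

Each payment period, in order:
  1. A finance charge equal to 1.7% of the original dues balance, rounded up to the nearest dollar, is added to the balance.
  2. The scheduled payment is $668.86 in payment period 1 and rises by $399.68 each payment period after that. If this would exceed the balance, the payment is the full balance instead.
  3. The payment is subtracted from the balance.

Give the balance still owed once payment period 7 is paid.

$0.00

Payment period 1: $10,050.76 +$170.00 interest = $10,220.76; pay $668.86 → $9,551.90
Payment period 2: $9,551.90 +$170.00 interest = $9,721.90; pay $1,068.54 → $8,653.36
Payment period 3: $8,653.36 +$170.00 interest = $8,823.36; pay $1,468.22 → $7,355.14
Payment period 4: $7,355.14 +$170.00 interest = $7,525.14; pay $1,867.90 → $5,657.24
Payment period 5: $5,657.24 +$170.00 interest = $5,827.24; pay $2,267.58 → $3,559.66
Payment period 6: $3,559.66 +$170.00 interest = $3,729.66; pay $2,667.26 → $1,062.40
Payment period 7: $1,062.40 +$170.00 interest = $1,232.40; pay $1,232.40 → $0.00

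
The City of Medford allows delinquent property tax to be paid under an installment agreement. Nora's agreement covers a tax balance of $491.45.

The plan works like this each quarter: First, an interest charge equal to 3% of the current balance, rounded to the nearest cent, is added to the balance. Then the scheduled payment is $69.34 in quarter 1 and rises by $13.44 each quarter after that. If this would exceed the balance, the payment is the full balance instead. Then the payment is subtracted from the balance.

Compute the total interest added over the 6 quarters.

# | Opening | Interest | Payment | End bal
1 | $491.45 | $14.74 | $69.34 | $436.85
2 | $436.85 | $13.11 | $82.78 | $367.18
3 | $367.18 | $11.02 | $96.22 | $281.98
4 | $281.98 | $8.46 | $109.66 | $180.78
5 | $180.78 | $5.42 | $123.10 | $63.10
6 | $63.10 | $1.89 | $64.99 | $0.00
Total interest: $14.74 + $13.11 + $11.02 + $8.46 + $5.42 + $1.89 = $54.64

$54.64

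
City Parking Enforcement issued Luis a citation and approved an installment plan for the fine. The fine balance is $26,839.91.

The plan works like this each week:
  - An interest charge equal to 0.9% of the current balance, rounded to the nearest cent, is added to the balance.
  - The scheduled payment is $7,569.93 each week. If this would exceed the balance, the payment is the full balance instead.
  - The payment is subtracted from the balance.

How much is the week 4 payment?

Week 1: opening $26,839.91; interest $241.56 → $27,081.47; payment $7,569.93; balance $19,511.54
Week 2: opening $19,511.54; interest $175.60 → $19,687.14; payment $7,569.93; balance $12,117.21
Week 3: opening $12,117.21; interest $109.05 → $12,226.26; payment $7,569.93; balance $4,656.33
Week 4: opening $4,656.33; interest $41.91 → $4,698.24; payment $4,698.24; balance $0.00

$4,698.24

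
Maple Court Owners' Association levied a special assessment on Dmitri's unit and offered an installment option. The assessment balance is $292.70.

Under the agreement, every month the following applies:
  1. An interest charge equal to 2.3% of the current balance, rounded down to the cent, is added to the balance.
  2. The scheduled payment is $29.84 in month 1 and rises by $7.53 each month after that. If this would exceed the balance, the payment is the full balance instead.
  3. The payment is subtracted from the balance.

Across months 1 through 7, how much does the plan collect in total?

# | Opening | Interest | Payment | End bal
1 | $292.70 | $6.73 | $29.84 | $269.59
2 | $269.59 | $6.20 | $37.37 | $238.42
3 | $238.42 | $5.48 | $44.90 | $199.00
4 | $199.00 | $4.57 | $52.43 | $151.14
5 | $151.14 | $3.47 | $59.96 | $94.65
6 | $94.65 | $2.17 | $67.49 | $29.33
7 | $29.33 | $0.67 | $30.00 | $0.00
Total paid: $321.99

$321.99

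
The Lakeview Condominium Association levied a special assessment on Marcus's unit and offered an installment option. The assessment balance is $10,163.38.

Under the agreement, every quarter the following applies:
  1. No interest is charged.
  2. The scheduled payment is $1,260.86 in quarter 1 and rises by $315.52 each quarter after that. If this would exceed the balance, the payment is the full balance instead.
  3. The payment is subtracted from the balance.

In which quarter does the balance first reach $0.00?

Quarter 1: opening $10,163.38; payment $1,260.86; balance $8,902.52
Quarter 2: opening $8,902.52; payment $1,576.38; balance $7,326.14
Quarter 3: opening $7,326.14; payment $1,891.90; balance $5,434.24
Quarter 4: opening $5,434.24; payment $2,207.42; balance $3,226.82
Quarter 5: opening $3,226.82; payment $2,522.94; balance $703.88
Quarter 6: opening $703.88; payment $703.88; balance $0.00
Balance reaches $0.00 in quarter 6.

6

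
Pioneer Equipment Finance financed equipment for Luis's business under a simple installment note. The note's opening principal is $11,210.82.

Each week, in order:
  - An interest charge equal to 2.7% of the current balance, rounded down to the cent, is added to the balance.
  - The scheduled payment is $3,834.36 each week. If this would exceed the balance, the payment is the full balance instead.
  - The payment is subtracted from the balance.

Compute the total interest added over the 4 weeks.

$628.25

Week 1: $11,210.82 +$302.69 interest = $11,513.51; pay $3,834.36 → $7,679.15
Week 2: $7,679.15 +$207.33 interest = $7,886.48; pay $3,834.36 → $4,052.12
Week 3: $4,052.12 +$109.40 interest = $4,161.52; pay $3,834.36 → $327.16
Week 4: $327.16 +$8.83 interest = $335.99; pay $335.99 → $0.00
Total interest: $302.69 + $207.33 + $109.40 + $8.83 = $628.25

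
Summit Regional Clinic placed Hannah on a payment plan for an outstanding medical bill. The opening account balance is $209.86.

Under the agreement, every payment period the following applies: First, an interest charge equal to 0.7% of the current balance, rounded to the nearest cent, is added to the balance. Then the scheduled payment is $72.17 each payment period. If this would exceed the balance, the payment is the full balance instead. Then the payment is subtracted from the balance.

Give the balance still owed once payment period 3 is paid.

$0.00

Payment period 1: opening $209.86; interest $1.47 → $211.33; payment $72.17; balance $139.16
Payment period 2: opening $139.16; interest $0.97 → $140.13; payment $72.17; balance $67.96
Payment period 3: opening $67.96; interest $0.48 → $68.44; payment $68.44; balance $0.00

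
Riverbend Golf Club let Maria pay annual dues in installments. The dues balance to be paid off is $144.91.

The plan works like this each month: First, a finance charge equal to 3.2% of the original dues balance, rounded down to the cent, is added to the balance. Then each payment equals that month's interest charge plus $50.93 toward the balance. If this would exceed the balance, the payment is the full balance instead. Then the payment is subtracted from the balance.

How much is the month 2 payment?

# | Opening | Interest | Payment | End bal
1 | $144.91 | $4.63 | $55.56 | $93.98
2 | $93.98 | $4.63 | $55.56 | $43.05

$55.56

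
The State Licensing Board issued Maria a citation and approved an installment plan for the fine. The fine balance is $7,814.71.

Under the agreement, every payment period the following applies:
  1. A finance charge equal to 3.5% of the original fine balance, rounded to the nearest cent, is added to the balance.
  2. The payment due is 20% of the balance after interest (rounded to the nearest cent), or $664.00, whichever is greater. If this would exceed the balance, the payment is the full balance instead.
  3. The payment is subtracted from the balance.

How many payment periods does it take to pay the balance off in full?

# | Opening | Interest | Payment | End bal
1 | $7,814.71 | $273.51 | $1,617.64 | $6,470.58
2 | $6,470.58 | $273.51 | $1,348.82 | $5,395.27
3 | $5,395.27 | $273.51 | $1,133.76 | $4,535.02
4 | $4,535.02 | $273.51 | $961.71 | $3,846.82
5 | $3,846.82 | $273.51 | $824.07 | $3,296.26
6 | $3,296.26 | $273.51 | $713.95 | $2,855.82
7 | $2,855.82 | $273.51 | $664.00 | $2,465.33
8 | $2,465.33 | $273.51 | $664.00 | $2,074.84
9 | $2,074.84 | $273.51 | $664.00 | $1,684.35
10 | $1,684.35 | $273.51 | $664.00 | $1,293.86
11 | $1,293.86 | $273.51 | $664.00 | $903.37
12 | $903.37 | $273.51 | $664.00 | $512.88
13 | $512.88 | $273.51 | $664.00 | $122.39
14 | $122.39 | $273.51 | $395.90 | $0.00
Balance reaches $0.00 in payment period 14.

14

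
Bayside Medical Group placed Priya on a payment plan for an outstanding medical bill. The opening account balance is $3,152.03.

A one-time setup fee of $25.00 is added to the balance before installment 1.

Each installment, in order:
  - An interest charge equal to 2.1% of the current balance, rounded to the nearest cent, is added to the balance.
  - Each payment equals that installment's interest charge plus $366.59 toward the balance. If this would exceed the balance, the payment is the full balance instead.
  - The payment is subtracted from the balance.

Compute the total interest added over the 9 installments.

$323.32

Installment 1: $3,177.03 +$66.72 interest = $3,243.75; pay $433.31 → $2,810.44
Installment 2: $2,810.44 +$59.02 interest = $2,869.46; pay $425.61 → $2,443.85
Installment 3: $2,443.85 +$51.32 interest = $2,495.17; pay $417.91 → $2,077.26
Installment 4: $2,077.26 +$43.62 interest = $2,120.88; pay $410.21 → $1,710.67
Installment 5: $1,710.67 +$35.92 interest = $1,746.59; pay $402.51 → $1,344.08
Installment 6: $1,344.08 +$28.23 interest = $1,372.31; pay $394.82 → $977.49
Installment 7: $977.49 +$20.53 interest = $998.02; pay $387.12 → $610.90
Installment 8: $610.90 +$12.83 interest = $623.73; pay $379.42 → $244.31
Installment 9: $244.31 +$5.13 interest = $249.44; pay $249.44 → $0.00
Total interest: $66.72 + $59.02 + $51.32 + $43.62 + $35.92 + $28.23 + $20.53 + $12.83 + $5.13 = $323.32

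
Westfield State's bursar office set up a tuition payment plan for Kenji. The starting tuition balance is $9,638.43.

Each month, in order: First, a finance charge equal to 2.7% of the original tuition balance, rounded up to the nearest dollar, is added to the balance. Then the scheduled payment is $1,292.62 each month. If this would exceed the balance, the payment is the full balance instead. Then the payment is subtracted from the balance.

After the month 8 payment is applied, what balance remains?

# | Opening | Interest | Payment | End bal
1 | $9,638.43 | $261.00 | $1,292.62 | $8,606.81
2 | $8,606.81 | $261.00 | $1,292.62 | $7,575.19
3 | $7,575.19 | $261.00 | $1,292.62 | $6,543.57
4 | $6,543.57 | $261.00 | $1,292.62 | $5,511.95
5 | $5,511.95 | $261.00 | $1,292.62 | $4,480.33
6 | $4,480.33 | $261.00 | $1,292.62 | $3,448.71
7 | $3,448.71 | $261.00 | $1,292.62 | $2,417.09
8 | $2,417.09 | $261.00 | $1,292.62 | $1,385.47

$1,385.47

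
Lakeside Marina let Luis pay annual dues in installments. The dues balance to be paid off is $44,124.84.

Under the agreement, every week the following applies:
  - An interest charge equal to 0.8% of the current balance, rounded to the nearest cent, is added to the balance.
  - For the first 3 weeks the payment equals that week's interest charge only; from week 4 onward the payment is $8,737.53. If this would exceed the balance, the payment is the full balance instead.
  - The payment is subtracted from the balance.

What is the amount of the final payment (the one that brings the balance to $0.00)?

Week 1: opening $44,124.84; interest $353.00 → $44,477.84; payment $353.00; balance $44,124.84
Week 2: opening $44,124.84; interest $353.00 → $44,477.84; payment $353.00; balance $44,124.84
Week 3: opening $44,124.84; interest $353.00 → $44,477.84; payment $353.00; balance $44,124.84
Week 4: opening $44,124.84; interest $353.00 → $44,477.84; payment $8,737.53; balance $35,740.31
Week 5: opening $35,740.31; interest $285.92 → $36,026.23; payment $8,737.53; balance $27,288.70
Week 6: opening $27,288.70; interest $218.31 → $27,507.01; payment $8,737.53; balance $18,769.48
Week 7: opening $18,769.48; interest $150.16 → $18,919.64; payment $8,737.53; balance $10,182.11
Week 8: opening $10,182.11; interest $81.46 → $10,263.57; payment $8,737.53; balance $1,526.04
Week 9: opening $1,526.04; interest $12.21 → $1,538.25; payment $1,538.25; balance $0.00

$1,538.25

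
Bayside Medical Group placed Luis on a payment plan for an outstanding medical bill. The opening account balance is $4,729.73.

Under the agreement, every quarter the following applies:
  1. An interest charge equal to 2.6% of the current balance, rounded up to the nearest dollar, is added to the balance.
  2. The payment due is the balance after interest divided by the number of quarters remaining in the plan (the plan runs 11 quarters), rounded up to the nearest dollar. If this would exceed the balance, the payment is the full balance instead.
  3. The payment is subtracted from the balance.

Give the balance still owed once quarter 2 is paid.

Quarter 1: opening $4,729.73; interest $123.00 → $4,852.73; payment $442.00; balance $4,410.73
Quarter 2: opening $4,410.73; interest $115.00 → $4,525.73; payment $453.00; balance $4,072.73

$4,072.73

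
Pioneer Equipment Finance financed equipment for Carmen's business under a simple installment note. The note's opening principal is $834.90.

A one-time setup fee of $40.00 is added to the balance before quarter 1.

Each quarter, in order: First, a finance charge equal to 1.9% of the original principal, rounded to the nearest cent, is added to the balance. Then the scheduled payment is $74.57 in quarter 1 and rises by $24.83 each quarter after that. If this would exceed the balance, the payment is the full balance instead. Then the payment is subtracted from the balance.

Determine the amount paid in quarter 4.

Quarter 1: $874.90 +$15.86 interest = $890.76; pay $74.57 → $816.19
Quarter 2: $816.19 +$15.86 interest = $832.05; pay $99.40 → $732.65
Quarter 3: $732.65 +$15.86 interest = $748.51; pay $124.23 → $624.28
Quarter 4: $624.28 +$15.86 interest = $640.14; pay $149.06 → $491.08

$149.06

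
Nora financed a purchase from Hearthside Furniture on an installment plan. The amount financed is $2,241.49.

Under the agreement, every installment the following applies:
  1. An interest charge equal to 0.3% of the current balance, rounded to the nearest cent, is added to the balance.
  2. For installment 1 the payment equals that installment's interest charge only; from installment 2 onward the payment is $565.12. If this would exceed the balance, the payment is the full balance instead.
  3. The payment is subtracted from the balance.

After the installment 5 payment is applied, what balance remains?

$0.00

Installment 1: $2,241.49 +$6.72 interest = $2,248.21; pay $6.72 → $2,241.49
Installment 2: $2,241.49 +$6.72 interest = $2,248.21; pay $565.12 → $1,683.09
Installment 3: $1,683.09 +$5.05 interest = $1,688.14; pay $565.12 → $1,123.02
Installment 4: $1,123.02 +$3.37 interest = $1,126.39; pay $565.12 → $561.27
Installment 5: $561.27 +$1.68 interest = $562.95; pay $562.95 → $0.00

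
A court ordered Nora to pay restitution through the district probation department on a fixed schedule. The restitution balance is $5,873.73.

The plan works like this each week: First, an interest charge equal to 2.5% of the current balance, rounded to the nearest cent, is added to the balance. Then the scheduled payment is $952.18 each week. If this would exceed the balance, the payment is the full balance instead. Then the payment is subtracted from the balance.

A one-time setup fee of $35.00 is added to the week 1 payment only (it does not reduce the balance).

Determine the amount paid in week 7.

Week 1: opening $5,873.73; interest $146.84 → $6,020.57; payment $952.18 (+ $35.00 fee); balance $5,068.39
Week 2: opening $5,068.39; interest $126.71 → $5,195.10; payment $952.18; balance $4,242.92
Week 3: opening $4,242.92; interest $106.07 → $4,348.99; payment $952.18; balance $3,396.81
Week 4: opening $3,396.81; interest $84.92 → $3,481.73; payment $952.18; balance $2,529.55
Week 5: opening $2,529.55; interest $63.24 → $2,592.79; payment $952.18; balance $1,640.61
Week 6: opening $1,640.61; interest $41.02 → $1,681.63; payment $952.18; balance $729.45
Week 7: opening $729.45; interest $18.24 → $747.69; payment $747.69; balance $0.00

$747.69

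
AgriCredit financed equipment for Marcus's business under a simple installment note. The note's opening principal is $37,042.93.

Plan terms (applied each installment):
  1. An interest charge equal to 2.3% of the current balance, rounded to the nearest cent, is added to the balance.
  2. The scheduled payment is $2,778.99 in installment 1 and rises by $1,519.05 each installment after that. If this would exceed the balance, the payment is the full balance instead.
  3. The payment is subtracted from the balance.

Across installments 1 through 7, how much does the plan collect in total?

$40,788.24

Installment 1: opening $37,042.93; interest $851.99 → $37,894.92; payment $2,778.99; balance $35,115.93
Installment 2: opening $35,115.93; interest $807.67 → $35,923.60; payment $4,298.04; balance $31,625.56
Installment 3: opening $31,625.56; interest $727.39 → $32,352.95; payment $5,817.09; balance $26,535.86
Installment 4: opening $26,535.86; interest $610.32 → $27,146.18; payment $7,336.14; balance $19,810.04
Installment 5: opening $19,810.04; interest $455.63 → $20,265.67; payment $8,855.19; balance $11,410.48
Installment 6: opening $11,410.48; interest $262.44 → $11,672.92; payment $10,374.24; balance $1,298.68
Installment 7: opening $1,298.68; interest $29.87 → $1,328.55; payment $1,328.55; balance $0.00
Total paid: $40,788.24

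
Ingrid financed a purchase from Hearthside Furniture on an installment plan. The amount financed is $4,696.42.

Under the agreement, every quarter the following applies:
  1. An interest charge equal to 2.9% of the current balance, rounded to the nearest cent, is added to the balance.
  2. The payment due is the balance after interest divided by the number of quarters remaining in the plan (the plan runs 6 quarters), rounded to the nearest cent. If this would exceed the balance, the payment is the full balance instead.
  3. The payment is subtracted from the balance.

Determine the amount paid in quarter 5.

$903.02

# | Opening | Interest | Payment | End bal
1 | $4,696.42 | $136.20 | $805.44 | $4,027.18
2 | $4,027.18 | $116.79 | $828.79 | $3,315.18
3 | $3,315.18 | $96.14 | $852.83 | $2,558.49
4 | $2,558.49 | $74.20 | $877.56 | $1,755.13
5 | $1,755.13 | $50.90 | $903.02 | $903.01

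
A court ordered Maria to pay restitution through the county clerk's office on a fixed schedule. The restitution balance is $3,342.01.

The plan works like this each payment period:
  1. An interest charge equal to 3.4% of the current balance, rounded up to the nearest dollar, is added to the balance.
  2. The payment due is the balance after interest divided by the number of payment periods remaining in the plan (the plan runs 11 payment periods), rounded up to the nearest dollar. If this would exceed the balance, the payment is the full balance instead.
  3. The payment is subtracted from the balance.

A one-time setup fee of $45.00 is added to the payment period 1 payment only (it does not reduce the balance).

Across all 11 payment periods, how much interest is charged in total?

$771.00

Payment period 1: $3,342.01 +$114.00 interest = $3,456.01; pay $315.00 (+ $45.00 fee) → $3,141.01
Payment period 2: $3,141.01 +$107.00 interest = $3,248.01; pay $325.00 → $2,923.01
Payment period 3: $2,923.01 +$100.00 interest = $3,023.01; pay $336.00 → $2,687.01
Payment period 4: $2,687.01 +$92.00 interest = $2,779.01; pay $348.00 → $2,431.01
Payment period 5: $2,431.01 +$83.00 interest = $2,514.01; pay $360.00 → $2,154.01
Payment period 6: $2,154.01 +$74.00 interest = $2,228.01; pay $372.00 → $1,856.01
Payment period 7: $1,856.01 +$64.00 interest = $1,920.01; pay $385.00 → $1,535.01
Payment period 8: $1,535.01 +$53.00 interest = $1,588.01; pay $398.00 → $1,190.01
Payment period 9: $1,190.01 +$41.00 interest = $1,231.01; pay $411.00 → $820.01
Payment period 10: $820.01 +$28.00 interest = $848.01; pay $425.00 → $423.01
Payment period 11: $423.01 +$15.00 interest = $438.01; pay $438.01 → $0.00
Total interest: $114.00 + $107.00 + $100.00 + $92.00 + $83.00 + $74.00 + $64.00 + $53.00 + $41.00 + $28.00 + $15.00 = $771.00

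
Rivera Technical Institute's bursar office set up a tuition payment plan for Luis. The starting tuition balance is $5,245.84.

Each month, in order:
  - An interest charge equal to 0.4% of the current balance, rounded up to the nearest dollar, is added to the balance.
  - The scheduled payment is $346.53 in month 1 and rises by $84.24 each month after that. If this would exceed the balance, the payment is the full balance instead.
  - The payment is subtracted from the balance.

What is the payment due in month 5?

$683.49

Month 1: opening $5,245.84; interest $21.00 → $5,266.84; payment $346.53; balance $4,920.31
Month 2: opening $4,920.31; interest $20.00 → $4,940.31; payment $430.77; balance $4,509.54
Month 3: opening $4,509.54; interest $19.00 → $4,528.54; payment $515.01; balance $4,013.53
Month 4: opening $4,013.53; interest $17.00 → $4,030.53; payment $599.25; balance $3,431.28
Month 5: opening $3,431.28; interest $14.00 → $3,445.28; payment $683.49; balance $2,761.79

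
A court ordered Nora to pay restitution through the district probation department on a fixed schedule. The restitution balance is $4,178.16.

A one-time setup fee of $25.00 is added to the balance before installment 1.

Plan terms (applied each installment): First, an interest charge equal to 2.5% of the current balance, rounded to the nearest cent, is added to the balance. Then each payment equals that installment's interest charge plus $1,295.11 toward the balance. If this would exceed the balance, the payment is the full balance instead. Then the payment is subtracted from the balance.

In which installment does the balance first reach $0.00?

4

Installment 1: opening $4,203.16; interest $105.08 → $4,308.24; payment $1,400.19; balance $2,908.05
Installment 2: opening $2,908.05; interest $72.70 → $2,980.75; payment $1,367.81; balance $1,612.94
Installment 3: opening $1,612.94; interest $40.32 → $1,653.26; payment $1,335.43; balance $317.83
Installment 4: opening $317.83; interest $7.95 → $325.78; payment $325.78; balance $0.00
Balance reaches $0.00 in installment 4.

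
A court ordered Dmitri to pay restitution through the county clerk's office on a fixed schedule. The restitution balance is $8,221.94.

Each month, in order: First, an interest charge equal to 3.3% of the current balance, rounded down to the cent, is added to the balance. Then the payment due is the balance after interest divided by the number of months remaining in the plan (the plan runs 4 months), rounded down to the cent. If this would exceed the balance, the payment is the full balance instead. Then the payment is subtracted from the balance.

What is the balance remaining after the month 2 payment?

$4,386.77

Month 1: opening $8,221.94; interest $271.32 → $8,493.26; payment $2,123.31; balance $6,369.95
Month 2: opening $6,369.95; interest $210.20 → $6,580.15; payment $2,193.38; balance $4,386.77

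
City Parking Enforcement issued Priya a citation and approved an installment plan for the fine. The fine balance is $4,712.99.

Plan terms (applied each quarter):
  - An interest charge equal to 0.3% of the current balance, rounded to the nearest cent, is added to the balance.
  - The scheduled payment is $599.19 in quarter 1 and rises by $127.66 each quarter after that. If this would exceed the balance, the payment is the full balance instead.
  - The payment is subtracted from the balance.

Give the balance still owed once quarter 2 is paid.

# | Opening | Interest | Payment | End bal
1 | $4,712.99 | $14.14 | $599.19 | $4,127.94
2 | $4,127.94 | $12.38 | $726.85 | $3,413.47

$3,413.47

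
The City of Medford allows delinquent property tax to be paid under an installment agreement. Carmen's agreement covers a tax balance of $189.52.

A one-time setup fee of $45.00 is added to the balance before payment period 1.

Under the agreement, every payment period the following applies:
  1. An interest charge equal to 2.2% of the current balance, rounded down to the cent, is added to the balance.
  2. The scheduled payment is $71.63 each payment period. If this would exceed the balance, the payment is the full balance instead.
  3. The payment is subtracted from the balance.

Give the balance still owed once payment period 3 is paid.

Payment period 1: opening $234.52; interest $5.15 → $239.67; payment $71.63; balance $168.04
Payment period 2: opening $168.04; interest $3.69 → $171.73; payment $71.63; balance $100.10
Payment period 3: opening $100.10; interest $2.20 → $102.30; payment $71.63; balance $30.67

$30.67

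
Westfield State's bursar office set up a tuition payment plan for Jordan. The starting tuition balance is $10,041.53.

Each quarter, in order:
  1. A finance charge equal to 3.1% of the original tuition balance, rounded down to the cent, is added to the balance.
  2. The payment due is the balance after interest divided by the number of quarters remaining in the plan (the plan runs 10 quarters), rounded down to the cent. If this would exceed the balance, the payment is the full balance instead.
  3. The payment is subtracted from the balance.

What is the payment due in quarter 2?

Quarter 1: opening $10,041.53; interest $311.28 → $10,352.81; payment $1,035.28; balance $9,317.53
Quarter 2: opening $9,317.53; interest $311.28 → $9,628.81; payment $1,069.86; balance $8,558.95

$1,069.86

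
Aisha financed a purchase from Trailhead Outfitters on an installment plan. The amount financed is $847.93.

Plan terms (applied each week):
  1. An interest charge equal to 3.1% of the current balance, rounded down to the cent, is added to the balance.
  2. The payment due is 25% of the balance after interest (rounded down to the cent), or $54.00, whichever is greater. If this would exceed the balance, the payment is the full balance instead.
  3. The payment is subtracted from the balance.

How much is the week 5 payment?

Week 1: opening $847.93; interest $26.28 → $874.21; payment $218.55; balance $655.66
Week 2: opening $655.66; interest $20.32 → $675.98; payment $168.99; balance $506.99
Week 3: opening $506.99; interest $15.71 → $522.70; payment $130.67; balance $392.03
Week 4: opening $392.03; interest $12.15 → $404.18; payment $101.04; balance $303.14
Week 5: opening $303.14; interest $9.39 → $312.53; payment $78.13; balance $234.40

$78.13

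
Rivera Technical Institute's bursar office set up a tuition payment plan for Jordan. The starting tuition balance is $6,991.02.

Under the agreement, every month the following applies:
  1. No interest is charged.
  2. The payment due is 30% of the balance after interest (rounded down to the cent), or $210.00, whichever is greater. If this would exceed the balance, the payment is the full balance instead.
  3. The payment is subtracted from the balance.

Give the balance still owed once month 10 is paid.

$0.00

Month 1: opening $6,991.02; payment $2,097.30; balance $4,893.72
Month 2: opening $4,893.72; payment $1,468.11; balance $3,425.61
Month 3: opening $3,425.61; payment $1,027.68; balance $2,397.93
Month 4: opening $2,397.93; payment $719.37; balance $1,678.56
Month 5: opening $1,678.56; payment $503.56; balance $1,175.00
Month 6: opening $1,175.00; payment $352.50; balance $822.50
Month 7: opening $822.50; payment $246.75; balance $575.75
Month 8: opening $575.75; payment $210.00; balance $365.75
Month 9: opening $365.75; payment $210.00; balance $155.75
Month 10: opening $155.75; payment $155.75; balance $0.00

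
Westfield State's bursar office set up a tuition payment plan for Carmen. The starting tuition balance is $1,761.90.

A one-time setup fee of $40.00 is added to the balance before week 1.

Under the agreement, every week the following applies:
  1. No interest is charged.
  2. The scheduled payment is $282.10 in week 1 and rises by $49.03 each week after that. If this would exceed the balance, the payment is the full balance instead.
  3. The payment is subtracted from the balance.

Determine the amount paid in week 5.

$379.32

Week 1: opening $1,801.90; payment $282.10; balance $1,519.80
Week 2: opening $1,519.80; payment $331.13; balance $1,188.67
Week 3: opening $1,188.67; payment $380.16; balance $808.51
Week 4: opening $808.51; payment $429.19; balance $379.32
Week 5: opening $379.32; payment $379.32; balance $0.00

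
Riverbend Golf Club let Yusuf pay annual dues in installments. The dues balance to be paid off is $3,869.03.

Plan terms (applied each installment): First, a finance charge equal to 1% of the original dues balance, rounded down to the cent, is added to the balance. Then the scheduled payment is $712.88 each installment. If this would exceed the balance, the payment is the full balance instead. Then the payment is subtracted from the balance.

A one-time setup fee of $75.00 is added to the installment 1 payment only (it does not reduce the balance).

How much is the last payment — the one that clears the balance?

# | Opening | Interest | Payment | Fee | End bal
1 | $3,869.03 | $38.69 | $712.88 | $75.00 | $3,194.84
2 | $3,194.84 | $38.69 | $712.88 | — | $2,520.65
3 | $2,520.65 | $38.69 | $712.88 | — | $1,846.46
4 | $1,846.46 | $38.69 | $712.88 | — | $1,172.27
5 | $1,172.27 | $38.69 | $712.88 | — | $498.08
6 | $498.08 | $38.69 | $536.77 | — | $0.00

$536.77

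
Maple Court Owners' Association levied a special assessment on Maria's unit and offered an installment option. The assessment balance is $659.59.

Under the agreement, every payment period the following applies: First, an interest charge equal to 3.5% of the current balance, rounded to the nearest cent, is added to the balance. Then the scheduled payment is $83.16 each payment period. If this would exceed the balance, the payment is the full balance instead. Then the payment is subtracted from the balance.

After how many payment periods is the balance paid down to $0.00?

Payment period 1: opening $659.59; interest $23.09 → $682.68; payment $83.16; balance $599.52
Payment period 2: opening $599.52; interest $20.98 → $620.50; payment $83.16; balance $537.34
Payment period 3: opening $537.34; interest $18.81 → $556.15; payment $83.16; balance $472.99
Payment period 4: opening $472.99; interest $16.55 → $489.54; payment $83.16; balance $406.38
Payment period 5: opening $406.38; interest $14.22 → $420.60; payment $83.16; balance $337.44
Payment period 6: opening $337.44; interest $11.81 → $349.25; payment $83.16; balance $266.09
Payment period 7: opening $266.09; interest $9.31 → $275.40; payment $83.16; balance $192.24
Payment period 8: opening $192.24; interest $6.73 → $198.97; payment $83.16; balance $115.81
Payment period 9: opening $115.81; interest $4.05 → $119.86; payment $83.16; balance $36.70
Payment period 10: opening $36.70; interest $1.28 → $37.98; payment $37.98; balance $0.00
Balance reaches $0.00 in payment period 10.

10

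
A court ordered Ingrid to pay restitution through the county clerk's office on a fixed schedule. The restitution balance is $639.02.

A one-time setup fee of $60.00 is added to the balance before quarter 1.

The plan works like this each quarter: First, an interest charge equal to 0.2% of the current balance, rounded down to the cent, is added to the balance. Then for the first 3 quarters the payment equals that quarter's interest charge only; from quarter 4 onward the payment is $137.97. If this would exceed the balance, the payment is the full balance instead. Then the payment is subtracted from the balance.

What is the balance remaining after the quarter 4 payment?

$562.44

# | Opening | Interest | Payment | End bal
1 | $699.02 | $1.39 | $1.39 | $699.02
2 | $699.02 | $1.39 | $1.39 | $699.02
3 | $699.02 | $1.39 | $1.39 | $699.02
4 | $699.02 | $1.39 | $137.97 | $562.44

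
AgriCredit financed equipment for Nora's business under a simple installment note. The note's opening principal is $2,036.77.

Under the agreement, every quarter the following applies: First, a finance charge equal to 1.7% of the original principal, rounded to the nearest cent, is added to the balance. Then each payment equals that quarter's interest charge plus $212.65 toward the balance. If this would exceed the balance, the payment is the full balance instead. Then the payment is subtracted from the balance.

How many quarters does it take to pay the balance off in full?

10

# | Opening | Interest | Payment | End bal
1 | $2,036.77 | $34.63 | $247.28 | $1,824.12
2 | $1,824.12 | $34.63 | $247.28 | $1,611.47
3 | $1,611.47 | $34.63 | $247.28 | $1,398.82
4 | $1,398.82 | $34.63 | $247.28 | $1,186.17
5 | $1,186.17 | $34.63 | $247.28 | $973.52
6 | $973.52 | $34.63 | $247.28 | $760.87
7 | $760.87 | $34.63 | $247.28 | $548.22
8 | $548.22 | $34.63 | $247.28 | $335.57
9 | $335.57 | $34.63 | $247.28 | $122.92
10 | $122.92 | $34.63 | $157.55 | $0.00
Balance reaches $0.00 in quarter 10.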